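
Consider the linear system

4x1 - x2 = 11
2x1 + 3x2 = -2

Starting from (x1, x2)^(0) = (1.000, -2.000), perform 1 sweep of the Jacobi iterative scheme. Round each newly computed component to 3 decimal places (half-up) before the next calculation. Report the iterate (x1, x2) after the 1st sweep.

(2.250, -1.333)

Iteration 1:
  x1 = (11 - (-1)·-2.000) / (4) = 2.250
  x2 = (-2 - (2)·1.000) / (3) = -1.333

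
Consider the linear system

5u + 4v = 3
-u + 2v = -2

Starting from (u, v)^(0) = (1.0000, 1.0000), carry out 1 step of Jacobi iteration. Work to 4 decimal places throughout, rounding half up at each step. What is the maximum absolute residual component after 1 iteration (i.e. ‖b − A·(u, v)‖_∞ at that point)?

6.0000

Iteration 1:
  u = (3 - (4)·1.0000) / (5) = -0.2000
  v = (-2 - (-1)·1.0000) / (2) = -0.5000
Residual b − A·x = (6.0000, -1.2000); ∞-norm = 6.0000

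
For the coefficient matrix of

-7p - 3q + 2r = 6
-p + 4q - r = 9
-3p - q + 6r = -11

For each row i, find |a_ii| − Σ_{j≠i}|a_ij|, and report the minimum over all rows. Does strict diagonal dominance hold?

row 1: |-7| − (3+2) = 2
row 2: |4| − (1+1) = 2
row 3: |6| − (3+1) = 2
minimum over rows = 2 → strictly diagonally dominant (convergence guaranteed)

2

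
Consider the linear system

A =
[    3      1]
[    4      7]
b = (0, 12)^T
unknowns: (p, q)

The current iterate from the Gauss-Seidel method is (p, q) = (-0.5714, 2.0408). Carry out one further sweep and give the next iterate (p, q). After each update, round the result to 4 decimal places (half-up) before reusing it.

One sweep:
  p = (0 - (1)·2.0408) / (3) = -0.6803
  q = (12 - (4)·-0.6803) / (7) = 2.1030

(-0.6803, 2.1030)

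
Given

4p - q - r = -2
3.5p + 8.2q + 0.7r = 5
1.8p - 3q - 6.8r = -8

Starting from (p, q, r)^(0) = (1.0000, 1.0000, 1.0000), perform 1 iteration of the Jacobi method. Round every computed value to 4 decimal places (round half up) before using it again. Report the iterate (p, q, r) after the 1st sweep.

Iteration 1:
  p = (-2 - (-1)·1.0000 - (-1)·1.0000) / (4) = 0.0000
  q = (5 - (3.5)·1.0000 - (0.7)·1.0000) / (8.2) = 0.0976
  r = (-8 - (1.8)·1.0000 - (-3)·1.0000) / (-6.8) = 1.0000

(0.0000, 0.0976, 1.0000)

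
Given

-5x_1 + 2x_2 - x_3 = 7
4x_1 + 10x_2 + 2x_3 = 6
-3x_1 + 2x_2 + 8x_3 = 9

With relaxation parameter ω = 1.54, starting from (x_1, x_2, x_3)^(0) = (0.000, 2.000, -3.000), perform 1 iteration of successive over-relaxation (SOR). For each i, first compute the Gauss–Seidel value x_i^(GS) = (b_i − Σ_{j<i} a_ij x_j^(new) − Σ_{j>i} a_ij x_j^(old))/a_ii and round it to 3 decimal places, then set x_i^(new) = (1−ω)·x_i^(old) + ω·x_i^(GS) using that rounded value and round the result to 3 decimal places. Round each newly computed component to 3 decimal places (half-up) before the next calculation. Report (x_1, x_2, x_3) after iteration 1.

(0.000, 0.768, 3.057)

Iteration 1:
  x_1: GS value = (7 - (2)·2.000 - (-1)·-3.000) / (-5) = 0.000;  x_1 ← (1−ω)·0.000 + ω·0.000 = 0.000
  x_2: GS value = (6 - (4)·0.000 - (2)·-3.000) / (10) = 1.200;  x_2 ← (1−ω)·2.000 + ω·1.200 = 0.768
  x_3: GS value = (9 - (-3)·0.000 - (2)·0.768) / (8) = 0.933;  x_3 ← (1−ω)·-3.000 + ω·0.933 = 3.057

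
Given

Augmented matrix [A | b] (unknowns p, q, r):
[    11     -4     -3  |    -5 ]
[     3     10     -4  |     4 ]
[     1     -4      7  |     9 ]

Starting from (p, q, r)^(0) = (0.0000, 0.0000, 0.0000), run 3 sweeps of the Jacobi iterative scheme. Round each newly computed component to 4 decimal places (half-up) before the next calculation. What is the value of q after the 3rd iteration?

Iteration 1:
  p = (-5 - (-4)·0.0000 - (-3)·0.0000) / (11) = -0.4545
  q = (4 - (3)·0.0000 - (-4)·0.0000) / (10) = 0.4000
  r = (9 - (1)·0.0000 - (-4)·0.0000) / (7) = 1.2857
Iteration 2:
  p = (-5 - (-4)·0.4000 - (-3)·1.2857) / (11) = 0.0416
  q = (4 - (3)·-0.4545 - (-4)·1.2857) / (10) = 1.0506
  r = (9 - (1)·-0.4545 - (-4)·0.4000) / (7) = 1.5792
Iteration 3:
  p = (-5 - (-4)·1.0506 - (-3)·1.5792) / (11) = 0.3582
  q = (4 - (3)·0.0416 - (-4)·1.5792) / (10) = 1.0192
  r = (9 - (1)·0.0416 - (-4)·1.0506) / (7) = 1.8801

1.0192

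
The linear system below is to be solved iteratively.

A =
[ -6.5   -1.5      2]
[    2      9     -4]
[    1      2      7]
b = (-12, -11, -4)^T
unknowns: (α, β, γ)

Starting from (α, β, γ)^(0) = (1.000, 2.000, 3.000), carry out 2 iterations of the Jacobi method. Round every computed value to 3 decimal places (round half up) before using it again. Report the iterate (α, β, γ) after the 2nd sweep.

Iteration 1:
  α = (-12 - (-1.5)·2.000 - (2)·3.000) / (-6.5) = 2.308
  β = (-11 - (2)·1.000 - (-4)·3.000) / (9) = -0.111
  γ = (-4 - (1)·1.000 - (2)·2.000) / (7) = -1.286
Iteration 2:
  α = (-12 - (-1.5)·-0.111 - (2)·-1.286) / (-6.5) = 1.476
  β = (-11 - (2)·2.308 - (-4)·-1.286) / (9) = -2.307
  γ = (-4 - (1)·2.308 - (2)·-0.111) / (7) = -0.869

(1.476, -2.307, -0.869)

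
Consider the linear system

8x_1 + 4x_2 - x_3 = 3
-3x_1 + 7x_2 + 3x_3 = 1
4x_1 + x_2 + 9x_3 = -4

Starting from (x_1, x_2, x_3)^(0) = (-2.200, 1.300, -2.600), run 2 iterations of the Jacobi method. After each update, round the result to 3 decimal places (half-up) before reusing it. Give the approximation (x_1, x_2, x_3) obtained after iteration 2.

(0.267, -0.281, -0.213)

Iteration 1:
  x_1 = (3 - (4)·1.300 - (-1)·-2.600) / (8) = -0.600
  x_2 = (1 - (-3)·-2.200 - (3)·-2.600) / (7) = 0.314
  x_3 = (-4 - (4)·-2.200 - (1)·1.300) / (9) = 0.389
Iteration 2:
  x_1 = (3 - (4)·0.314 - (-1)·0.389) / (8) = 0.267
  x_2 = (1 - (-3)·-0.600 - (3)·0.389) / (7) = -0.281
  x_3 = (-4 - (4)·-0.600 - (1)·0.314) / (9) = -0.213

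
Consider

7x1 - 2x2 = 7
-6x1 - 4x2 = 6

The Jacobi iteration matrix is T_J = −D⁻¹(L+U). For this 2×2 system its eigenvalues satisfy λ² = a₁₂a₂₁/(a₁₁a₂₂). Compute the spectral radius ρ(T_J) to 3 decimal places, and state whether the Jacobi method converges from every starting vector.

0.655

a₁₂a₂₁/(a₁₁a₂₂) = (-2)·(-6) / ((7)·(-4)) = -0.428571
ρ = √|-0.428571| = √0.428571 = 0.655
ρ < 1, so Jacobi converges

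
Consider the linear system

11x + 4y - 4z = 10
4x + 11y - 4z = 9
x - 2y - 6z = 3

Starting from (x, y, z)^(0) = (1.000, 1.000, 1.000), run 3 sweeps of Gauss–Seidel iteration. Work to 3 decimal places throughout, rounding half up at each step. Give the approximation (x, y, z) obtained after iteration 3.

Iteration 1:
  x = (10 - (4)·1.000 - (-4)·1.000) / (11) = 0.909
  y = (9 - (4)·0.909 - (-4)·1.000) / (11) = 0.851
  z = (3 - (1)·0.909 - (-2)·0.851) / (-6) = -0.632
Iteration 2:
  x = (10 - (4)·0.851 - (-4)·-0.632) / (11) = 0.370
  y = (9 - (4)·0.370 - (-4)·-0.632) / (11) = 0.454
  z = (3 - (1)·0.370 - (-2)·0.454) / (-6) = -0.590
Iteration 3:
  x = (10 - (4)·0.454 - (-4)·-0.590) / (11) = 0.529
  y = (9 - (4)·0.529 - (-4)·-0.590) / (11) = 0.411
  z = (3 - (1)·0.529 - (-2)·0.411) / (-6) = -0.549

(0.529, 0.411, -0.549)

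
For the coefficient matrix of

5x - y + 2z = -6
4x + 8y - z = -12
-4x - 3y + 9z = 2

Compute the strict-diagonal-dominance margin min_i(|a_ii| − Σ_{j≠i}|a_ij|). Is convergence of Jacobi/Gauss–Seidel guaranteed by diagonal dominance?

2

row 1: |5| − (1+2) = 2
row 2: |8| − (4+1) = 3
row 3: |9| − (4+3) = 2
minimum over rows = 2 → strictly diagonally dominant (convergence guaranteed)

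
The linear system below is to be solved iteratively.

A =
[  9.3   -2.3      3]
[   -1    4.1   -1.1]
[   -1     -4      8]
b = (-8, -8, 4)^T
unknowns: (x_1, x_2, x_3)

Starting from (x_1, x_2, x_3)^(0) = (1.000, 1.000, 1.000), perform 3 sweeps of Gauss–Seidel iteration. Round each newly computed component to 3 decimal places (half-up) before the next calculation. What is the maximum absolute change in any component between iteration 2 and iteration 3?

0.078

Iteration 1:
  x_1 = (-8 - (-2.3)·1.000 - (3)·1.000) / (9.3) = -0.935
  x_2 = (-8 - (-1)·-0.935 - (-1.1)·1.000) / (4.1) = -1.911
  x_3 = (4 - (-1)·-0.935 - (-4)·-1.911) / (8) = -0.572
Iteration 2:
  x_1 = (-8 - (-2.3)·-1.911 - (3)·-0.572) / (9.3) = -1.148
  x_2 = (-8 - (-1)·-1.148 - (-1.1)·-0.572) / (4.1) = -2.385
  x_3 = (4 - (-1)·-1.148 - (-4)·-2.385) / (8) = -0.836
Iteration 3:
  x_1 = (-8 - (-2.3)·-2.385 - (3)·-0.836) / (9.3) = -1.180
  x_2 = (-8 - (-1)·-1.180 - (-1.1)·-0.836) / (4.1) = -2.463
  x_3 = (4 - (-1)·-1.180 - (-4)·-2.463) / (8) = -0.879
Change: (-0.032, -0.078, -0.043) → max |·| = 0.078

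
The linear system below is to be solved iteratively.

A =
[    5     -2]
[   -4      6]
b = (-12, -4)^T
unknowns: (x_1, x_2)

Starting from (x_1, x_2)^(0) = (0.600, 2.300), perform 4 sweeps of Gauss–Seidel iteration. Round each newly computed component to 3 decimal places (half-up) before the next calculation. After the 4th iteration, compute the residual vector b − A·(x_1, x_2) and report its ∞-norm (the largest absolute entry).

0.148

Iteration 1:
  x_1 = (-12 - (-2)·2.300) / (5) = -1.480
  x_2 = (-4 - (-4)·-1.480) / (6) = -1.653
Iteration 2:
  x_1 = (-12 - (-2)·-1.653) / (5) = -3.061
  x_2 = (-4 - (-4)·-3.061) / (6) = -2.707
Iteration 3:
  x_1 = (-12 - (-2)·-2.707) / (5) = -3.483
  x_2 = (-4 - (-4)·-3.483) / (6) = -2.989
Iteration 4:
  x_1 = (-12 - (-2)·-2.989) / (5) = -3.596
  x_2 = (-4 - (-4)·-3.596) / (6) = -3.064
Residual b − A·x = (-0.148, 0.000); ∞-norm = 0.148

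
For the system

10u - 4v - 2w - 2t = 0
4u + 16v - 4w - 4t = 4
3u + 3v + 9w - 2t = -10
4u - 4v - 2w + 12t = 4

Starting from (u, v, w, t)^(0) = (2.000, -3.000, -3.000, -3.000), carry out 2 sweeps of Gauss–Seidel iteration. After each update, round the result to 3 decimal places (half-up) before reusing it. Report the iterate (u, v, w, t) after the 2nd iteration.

Iteration 1:
  u = (0 - (-4)·-3.000 - (-2)·-3.000 - (-2)·-3.000) / (10) = -2.400
  v = (4 - (4)·-2.400 - (-4)·-3.000 - (-4)·-3.000) / (16) = -0.650
  w = (-10 - (3)·-2.400 - (3)·-0.650 - (-2)·-3.000) / (9) = -0.761
  t = (4 - (4)·-2.400 - (-4)·-0.650 - (-2)·-0.761) / (12) = 0.790
Iteration 2:
  u = (0 - (-4)·-0.650 - (-2)·-0.761 - (-2)·0.790) / (10) = -0.254
  v = (4 - (4)·-0.254 - (-4)·-0.761 - (-4)·0.790) / (16) = 0.321
  w = (-10 - (3)·-0.254 - (3)·0.321 - (-2)·0.790) / (9) = -0.958
  t = (4 - (4)·-0.254 - (-4)·0.321 - (-2)·-0.958) / (12) = 0.365

(-0.254, 0.321, -0.958, 0.365)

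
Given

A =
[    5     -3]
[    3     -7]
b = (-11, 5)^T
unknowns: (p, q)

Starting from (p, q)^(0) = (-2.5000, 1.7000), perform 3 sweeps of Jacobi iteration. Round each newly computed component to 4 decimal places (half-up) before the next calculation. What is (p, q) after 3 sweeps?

(-2.9320, -2.1163)

Iteration 1:
  p = (-11 - (-3)·1.7000) / (5) = -1.1800
  q = (5 - (3)·-2.5000) / (-7) = -1.7857
Iteration 2:
  p = (-11 - (-3)·-1.7857) / (5) = -3.2714
  q = (5 - (3)·-1.1800) / (-7) = -1.2200
Iteration 3:
  p = (-11 - (-3)·-1.2200) / (5) = -2.9320
  q = (5 - (3)·-3.2714) / (-7) = -2.1163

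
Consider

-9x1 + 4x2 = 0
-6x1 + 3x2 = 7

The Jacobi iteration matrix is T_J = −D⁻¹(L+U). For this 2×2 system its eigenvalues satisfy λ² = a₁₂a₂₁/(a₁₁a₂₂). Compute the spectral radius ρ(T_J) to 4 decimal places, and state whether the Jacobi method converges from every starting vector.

a₁₂a₂₁/(a₁₁a₂₂) = (4)·(-6) / ((-9)·(3)) = 0.888889
ρ = √|0.888889| = √0.888889 = 0.9428
ρ < 1, so Jacobi converges

0.9428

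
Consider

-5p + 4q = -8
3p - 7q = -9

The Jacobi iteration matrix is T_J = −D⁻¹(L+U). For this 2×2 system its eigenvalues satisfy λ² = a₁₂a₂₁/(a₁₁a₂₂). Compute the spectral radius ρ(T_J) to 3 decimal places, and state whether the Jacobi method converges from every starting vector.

a₁₂a₂₁/(a₁₁a₂₂) = (4)·(3) / ((-5)·(-7)) = 0.342857
ρ = √|0.342857| = √0.342857 = 0.586
ρ < 1, so Jacobi converges

0.586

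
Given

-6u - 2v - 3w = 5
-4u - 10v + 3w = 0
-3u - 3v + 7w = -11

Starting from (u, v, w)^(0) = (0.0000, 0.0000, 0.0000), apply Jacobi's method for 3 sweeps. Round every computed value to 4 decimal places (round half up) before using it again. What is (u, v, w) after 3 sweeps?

Iteration 1:
  u = (5 - (-2)·0.0000 - (-3)·0.0000) / (-6) = -0.8333
  v = (0 - (-4)·0.0000 - (3)·0.0000) / (-10) = 0.0000
  w = (-11 - (-3)·0.0000 - (-3)·0.0000) / (7) = -1.5714
Iteration 2:
  u = (5 - (-2)·0.0000 - (-3)·-1.5714) / (-6) = -0.0476
  v = (0 - (-4)·-0.8333 - (3)·-1.5714) / (-10) = -0.1381
  w = (-11 - (-3)·-0.8333 - (-3)·0.0000) / (7) = -1.9286
Iteration 3:
  u = (5 - (-2)·-0.1381 - (-3)·-1.9286) / (-6) = 0.1770
  v = (0 - (-4)·-0.0476 - (3)·-1.9286) / (-10) = -0.5595
  w = (-11 - (-3)·-0.0476 - (-3)·-0.1381) / (7) = -1.6510

(0.1770, -0.5595, -1.6510)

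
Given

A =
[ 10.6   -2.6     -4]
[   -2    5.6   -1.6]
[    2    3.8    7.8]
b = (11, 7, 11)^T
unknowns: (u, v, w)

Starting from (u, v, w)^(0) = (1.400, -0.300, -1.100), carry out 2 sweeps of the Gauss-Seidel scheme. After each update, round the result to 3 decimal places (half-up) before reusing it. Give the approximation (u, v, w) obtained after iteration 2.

Iteration 1:
  u = (11 - (-2.6)·-0.300 - (-4)·-1.100) / (10.6) = 0.549
  v = (7 - (-2)·0.549 - (-1.6)·-1.100) / (5.6) = 1.132
  w = (11 - (2)·0.549 - (3.8)·1.132) / (7.8) = 0.718
Iteration 2:
  u = (11 - (-2.6)·1.132 - (-4)·0.718) / (10.6) = 1.586
  v = (7 - (-2)·1.586 - (-1.6)·0.718) / (5.6) = 2.022
  w = (11 - (2)·1.586 - (3.8)·2.022) / (7.8) = 0.019

(1.586, 2.022, 0.019)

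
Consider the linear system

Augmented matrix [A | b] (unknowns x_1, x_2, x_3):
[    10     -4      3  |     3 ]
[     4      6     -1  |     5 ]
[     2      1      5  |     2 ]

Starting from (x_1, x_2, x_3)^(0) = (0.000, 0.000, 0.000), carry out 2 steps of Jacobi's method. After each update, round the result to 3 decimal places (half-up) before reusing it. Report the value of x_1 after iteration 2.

0.513

Iteration 1:
  x_1 = (3 - (-4)·0.000 - (3)·0.000) / (10) = 0.300
  x_2 = (5 - (4)·0.000 - (-1)·0.000) / (6) = 0.833
  x_3 = (2 - (2)·0.000 - (1)·0.000) / (5) = 0.400
Iteration 2:
  x_1 = (3 - (-4)·0.833 - (3)·0.400) / (10) = 0.513
  x_2 = (5 - (4)·0.300 - (-1)·0.400) / (6) = 0.700
  x_3 = (2 - (2)·0.300 - (1)·0.833) / (5) = 0.113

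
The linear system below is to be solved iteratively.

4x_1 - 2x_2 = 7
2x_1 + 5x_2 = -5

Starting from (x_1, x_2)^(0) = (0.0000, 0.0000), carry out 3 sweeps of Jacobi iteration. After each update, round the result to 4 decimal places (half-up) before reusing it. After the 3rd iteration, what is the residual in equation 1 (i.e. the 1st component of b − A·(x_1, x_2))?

Iteration 1:
  x_1 = (7 - (-2)·0.0000) / (4) = 1.7500
  x_2 = (-5 - (2)·0.0000) / (5) = -1.0000
Iteration 2:
  x_1 = (7 - (-2)·-1.0000) / (4) = 1.2500
  x_2 = (-5 - (2)·1.7500) / (5) = -1.7000
Iteration 3:
  x_1 = (7 - (-2)·-1.7000) / (4) = 0.9000
  x_2 = (-5 - (2)·1.2500) / (5) = -1.5000
Residual b − A·x = (0.4000, 0.7000)

0.4000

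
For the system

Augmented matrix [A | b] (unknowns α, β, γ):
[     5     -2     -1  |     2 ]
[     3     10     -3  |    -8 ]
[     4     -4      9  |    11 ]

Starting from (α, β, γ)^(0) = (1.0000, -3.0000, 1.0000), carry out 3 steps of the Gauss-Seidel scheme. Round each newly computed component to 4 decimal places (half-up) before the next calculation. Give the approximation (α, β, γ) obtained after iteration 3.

(0.3233, -0.6769, 0.7777)

Iteration 1:
  α = (2 - (-2)·-3.0000 - (-1)·1.0000) / (5) = -0.6000
  β = (-8 - (3)·-0.6000 - (-3)·1.0000) / (10) = -0.3200
  γ = (11 - (4)·-0.6000 - (-4)·-0.3200) / (9) = 1.3467
Iteration 2:
  α = (2 - (-2)·-0.3200 - (-1)·1.3467) / (5) = 0.5413
  β = (-8 - (3)·0.5413 - (-3)·1.3467) / (10) = -0.5584
  γ = (11 - (4)·0.5413 - (-4)·-0.5584) / (9) = 0.7335
Iteration 3:
  α = (2 - (-2)·-0.5584 - (-1)·0.7335) / (5) = 0.3233
  β = (-8 - (3)·0.3233 - (-3)·0.7335) / (10) = -0.6769
  γ = (11 - (4)·0.3233 - (-4)·-0.6769) / (9) = 0.7777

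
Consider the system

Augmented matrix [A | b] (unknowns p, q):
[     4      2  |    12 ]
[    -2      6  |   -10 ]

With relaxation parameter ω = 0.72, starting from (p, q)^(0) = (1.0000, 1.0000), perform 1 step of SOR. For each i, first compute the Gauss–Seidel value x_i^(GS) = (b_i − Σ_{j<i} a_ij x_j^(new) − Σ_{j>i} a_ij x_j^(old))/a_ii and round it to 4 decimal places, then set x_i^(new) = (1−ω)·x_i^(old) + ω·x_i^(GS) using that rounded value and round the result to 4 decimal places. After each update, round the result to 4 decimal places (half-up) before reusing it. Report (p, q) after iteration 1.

Iteration 1:
  p: GS value = (12 - (2)·1.0000) / (4) = 2.5000;  p ← (1−ω)·1.0000 + ω·2.5000 = 2.0800
  q: GS value = (-10 - (-2)·2.0800) / (6) = -0.9733;  q ← (1−ω)·1.0000 + ω·-0.9733 = -0.4208

(2.0800, -0.4208)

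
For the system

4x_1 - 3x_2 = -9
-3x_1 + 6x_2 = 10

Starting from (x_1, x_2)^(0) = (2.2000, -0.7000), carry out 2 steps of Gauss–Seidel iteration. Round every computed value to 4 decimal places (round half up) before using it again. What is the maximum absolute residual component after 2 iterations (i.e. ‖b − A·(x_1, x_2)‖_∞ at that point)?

1.1016

Iteration 1:
  x_1 = (-9 - (-3)·-0.7000) / (4) = -2.7750
  x_2 = (10 - (-3)·-2.7750) / (6) = 0.2792
Iteration 2:
  x_1 = (-9 - (-3)·0.2792) / (4) = -2.0406
  x_2 = (10 - (-3)·-2.0406) / (6) = 0.6464
Residual b − A·x = (1.1016, -0.0002); ∞-norm = 1.1016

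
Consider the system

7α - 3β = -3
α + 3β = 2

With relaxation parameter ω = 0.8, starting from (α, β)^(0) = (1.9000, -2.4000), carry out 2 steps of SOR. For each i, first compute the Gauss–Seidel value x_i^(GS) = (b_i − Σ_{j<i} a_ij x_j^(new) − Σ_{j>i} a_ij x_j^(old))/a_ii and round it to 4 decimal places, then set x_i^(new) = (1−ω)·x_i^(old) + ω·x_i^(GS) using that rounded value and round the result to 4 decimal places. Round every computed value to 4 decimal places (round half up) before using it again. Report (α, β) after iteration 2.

(-0.4099, 0.6952)

Iteration 1:
  α: GS value = (-3 - (-3)·-2.4000) / (7) = -1.4571;  α ← (1−ω)·1.9000 + ω·-1.4571 = -0.7857
  β: GS value = (2 - (1)·-0.7857) / (3) = 0.9286;  β ← (1−ω)·-2.4000 + ω·0.9286 = 0.2629
Iteration 2:
  α: GS value = (-3 - (-3)·0.2629) / (7) = -0.3159;  α ← (1−ω)·-0.7857 + ω·-0.3159 = -0.4099
  β: GS value = (2 - (1)·-0.4099) / (3) = 0.8033;  β ← (1−ω)·0.2629 + ω·0.8033 = 0.6952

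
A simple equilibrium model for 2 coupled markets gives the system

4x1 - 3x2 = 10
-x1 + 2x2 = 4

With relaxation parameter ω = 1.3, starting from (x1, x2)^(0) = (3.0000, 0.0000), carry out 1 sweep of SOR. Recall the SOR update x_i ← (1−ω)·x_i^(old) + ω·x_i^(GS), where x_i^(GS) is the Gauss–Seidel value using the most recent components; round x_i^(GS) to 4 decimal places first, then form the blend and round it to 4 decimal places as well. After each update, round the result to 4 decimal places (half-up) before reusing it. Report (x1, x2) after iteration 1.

Iteration 1:
  x1: GS value = (10 - (-3)·0.0000) / (4) = 2.5000;  x1 ← (1−ω)·3.0000 + ω·2.5000 = 2.3500
  x2: GS value = (4 - (-1)·2.3500) / (2) = 3.1750;  x2 ← (1−ω)·0.0000 + ω·3.1750 = 4.1275

(2.3500, 4.1275)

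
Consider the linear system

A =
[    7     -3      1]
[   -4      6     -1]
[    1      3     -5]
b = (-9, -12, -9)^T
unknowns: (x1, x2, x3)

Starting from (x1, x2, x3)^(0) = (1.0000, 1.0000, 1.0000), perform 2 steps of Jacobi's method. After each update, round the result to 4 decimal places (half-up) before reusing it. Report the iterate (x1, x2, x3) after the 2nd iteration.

(-2.1572, -2.2333, 0.9000)

Iteration 1:
  x1 = (-9 - (-3)·1.0000 - (1)·1.0000) / (7) = -1.0000
  x2 = (-12 - (-4)·1.0000 - (-1)·1.0000) / (6) = -1.1667
  x3 = (-9 - (1)·1.0000 - (3)·1.0000) / (-5) = 2.6000
Iteration 2:
  x1 = (-9 - (-3)·-1.1667 - (1)·2.6000) / (7) = -2.1572
  x2 = (-12 - (-4)·-1.0000 - (-1)·2.6000) / (6) = -2.2333
  x3 = (-9 - (1)·-1.0000 - (3)·-1.1667) / (-5) = 0.9000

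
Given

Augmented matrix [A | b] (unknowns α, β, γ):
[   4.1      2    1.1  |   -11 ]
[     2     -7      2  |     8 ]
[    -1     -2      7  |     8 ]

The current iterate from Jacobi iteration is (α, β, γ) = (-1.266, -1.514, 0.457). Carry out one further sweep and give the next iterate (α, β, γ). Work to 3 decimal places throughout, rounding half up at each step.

(-2.067, -1.374, 0.529)

One sweep:
  α = (-11 - (2)·-1.514 - (1.1)·0.457) / (4.1) = -2.067
  β = (8 - (2)·-1.266 - (2)·0.457) / (-7) = -1.374
  γ = (8 - (-1)·-1.266 - (-2)·-1.514) / (7) = 0.529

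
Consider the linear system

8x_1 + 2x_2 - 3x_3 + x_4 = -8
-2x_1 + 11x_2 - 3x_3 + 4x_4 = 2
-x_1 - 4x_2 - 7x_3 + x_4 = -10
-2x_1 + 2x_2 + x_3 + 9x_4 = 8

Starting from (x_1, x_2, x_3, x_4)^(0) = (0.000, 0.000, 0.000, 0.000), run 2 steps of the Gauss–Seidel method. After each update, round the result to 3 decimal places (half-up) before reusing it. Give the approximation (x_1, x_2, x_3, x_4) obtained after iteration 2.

(-0.472, 0.346, 1.369, 0.555)

Iteration 1:
  x_1 = (-8 - (2)·0.000 - (-3)·0.000 - (1)·0.000) / (8) = -1.000
  x_2 = (2 - (-2)·-1.000 - (-3)·0.000 - (4)·0.000) / (11) = 0.000
  x_3 = (-10 - (-1)·-1.000 - (-4)·0.000 - (1)·0.000) / (-7) = 1.571
  x_4 = (8 - (-2)·-1.000 - (2)·0.000 - (1)·1.571) / (9) = 0.492
Iteration 2:
  x_1 = (-8 - (2)·0.000 - (-3)·1.571 - (1)·0.492) / (8) = -0.472
  x_2 = (2 - (-2)·-0.472 - (-3)·1.571 - (4)·0.492) / (11) = 0.346
  x_3 = (-10 - (-1)·-0.472 - (-4)·0.346 - (1)·0.492) / (-7) = 1.369
  x_4 = (8 - (-2)·-0.472 - (2)·0.346 - (1)·1.369) / (9) = 0.555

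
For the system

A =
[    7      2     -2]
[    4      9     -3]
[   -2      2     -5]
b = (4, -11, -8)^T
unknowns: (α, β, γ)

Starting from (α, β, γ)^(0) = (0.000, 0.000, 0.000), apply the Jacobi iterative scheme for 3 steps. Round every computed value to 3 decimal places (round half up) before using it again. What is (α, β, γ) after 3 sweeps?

Iteration 1:
  α = (4 - (2)·0.000 - (-2)·0.000) / (7) = 0.571
  β = (-11 - (4)·0.000 - (-3)·0.000) / (9) = -1.222
  γ = (-8 - (-2)·0.000 - (2)·0.000) / (-5) = 1.600
Iteration 2:
  α = (4 - (2)·-1.222 - (-2)·1.600) / (7) = 1.378
  β = (-11 - (4)·0.571 - (-3)·1.600) / (9) = -0.943
  γ = (-8 - (-2)·0.571 - (2)·-1.222) / (-5) = 0.883
Iteration 3:
  α = (4 - (2)·-0.943 - (-2)·0.883) / (7) = 1.093
  β = (-11 - (4)·1.378 - (-3)·0.883) / (9) = -1.540
  γ = (-8 - (-2)·1.378 - (2)·-0.943) / (-5) = 0.672

(1.093, -1.540, 0.672)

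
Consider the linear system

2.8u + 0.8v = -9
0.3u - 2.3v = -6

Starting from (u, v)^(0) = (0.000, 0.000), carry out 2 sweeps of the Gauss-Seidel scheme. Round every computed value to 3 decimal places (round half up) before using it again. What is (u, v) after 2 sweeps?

(-3.840, 2.108)

Iteration 1:
  u = (-9 - (0.8)·0.000) / (2.8) = -3.214
  v = (-6 - (0.3)·-3.214) / (-2.3) = 2.189
Iteration 2:
  u = (-9 - (0.8)·2.189) / (2.8) = -3.840
  v = (-6 - (0.3)·-3.840) / (-2.3) = 2.108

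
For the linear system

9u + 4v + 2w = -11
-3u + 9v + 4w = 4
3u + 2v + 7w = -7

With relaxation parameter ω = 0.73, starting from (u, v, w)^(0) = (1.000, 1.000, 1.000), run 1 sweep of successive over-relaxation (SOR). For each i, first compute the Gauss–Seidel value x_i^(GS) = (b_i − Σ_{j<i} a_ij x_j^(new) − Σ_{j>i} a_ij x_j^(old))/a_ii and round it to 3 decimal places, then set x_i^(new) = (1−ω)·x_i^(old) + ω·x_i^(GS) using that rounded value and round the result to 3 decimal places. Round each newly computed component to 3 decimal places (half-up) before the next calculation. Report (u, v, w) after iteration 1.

(-1.109, 0.000, -0.113)

Iteration 1:
  u: GS value = (-11 - (4)·1.000 - (2)·1.000) / (9) = -1.889;  u ← (1−ω)·1.000 + ω·-1.889 = -1.109
  v: GS value = (4 - (-3)·-1.109 - (4)·1.000) / (9) = -0.370;  v ← (1−ω)·1.000 + ω·-0.370 = 0.000
  w: GS value = (-7 - (3)·-1.109 - (2)·0.000) / (7) = -0.525;  w ← (1−ω)·1.000 + ω·-0.525 = -0.113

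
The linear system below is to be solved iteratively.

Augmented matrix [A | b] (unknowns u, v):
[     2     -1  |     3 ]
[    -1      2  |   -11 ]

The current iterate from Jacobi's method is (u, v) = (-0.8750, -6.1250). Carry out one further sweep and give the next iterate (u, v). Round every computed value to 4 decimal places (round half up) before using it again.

One sweep:
  u = (3 - (-1)·-6.1250) / (2) = -1.5625
  v = (-11 - (-1)·-0.8750) / (2) = -5.9375

(-1.5625, -5.9375)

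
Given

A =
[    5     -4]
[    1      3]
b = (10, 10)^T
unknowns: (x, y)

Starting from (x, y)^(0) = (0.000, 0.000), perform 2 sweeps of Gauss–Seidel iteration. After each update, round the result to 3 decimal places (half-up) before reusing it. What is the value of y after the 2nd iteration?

Iteration 1:
  x = (10 - (-4)·0.000) / (5) = 2.000
  y = (10 - (1)·2.000) / (3) = 2.667
Iteration 2:
  x = (10 - (-4)·2.667) / (5) = 4.134
  y = (10 - (1)·4.134) / (3) = 1.955

1.955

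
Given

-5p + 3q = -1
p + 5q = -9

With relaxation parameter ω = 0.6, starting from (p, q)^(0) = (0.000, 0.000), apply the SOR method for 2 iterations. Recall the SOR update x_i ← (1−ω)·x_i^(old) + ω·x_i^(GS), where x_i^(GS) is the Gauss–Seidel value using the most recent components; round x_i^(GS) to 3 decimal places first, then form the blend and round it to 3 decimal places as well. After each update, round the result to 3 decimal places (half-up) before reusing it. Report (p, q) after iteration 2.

Iteration 1:
  p: GS value = (-1 - (3)·0.000) / (-5) = 0.200;  p ← (1−ω)·0.000 + ω·0.200 = 0.120
  q: GS value = (-9 - (1)·0.120) / (5) = -1.824;  q ← (1−ω)·0.000 + ω·-1.824 = -1.094
Iteration 2:
  p: GS value = (-1 - (3)·-1.094) / (-5) = -0.456;  p ← (1−ω)·0.120 + ω·-0.456 = -0.226
  q: GS value = (-9 - (1)·-0.226) / (5) = -1.755;  q ← (1−ω)·-1.094 + ω·-1.755 = -1.491

(-0.226, -1.491)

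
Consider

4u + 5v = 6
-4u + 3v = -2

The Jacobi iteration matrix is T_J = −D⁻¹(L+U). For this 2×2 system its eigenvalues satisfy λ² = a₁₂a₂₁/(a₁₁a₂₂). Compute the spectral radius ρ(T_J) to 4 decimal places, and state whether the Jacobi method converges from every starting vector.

1.2910

a₁₂a₂₁/(a₁₁a₂₂) = (5)·(-4) / ((4)·(3)) = -1.666667
ρ = √|-1.666667| = √1.666667 = 1.2910
ρ > 1, so Jacobi diverges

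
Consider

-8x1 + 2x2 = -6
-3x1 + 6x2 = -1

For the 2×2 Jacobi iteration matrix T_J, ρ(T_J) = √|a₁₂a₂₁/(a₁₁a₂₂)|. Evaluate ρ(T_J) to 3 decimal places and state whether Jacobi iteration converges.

a₁₂a₂₁/(a₁₁a₂₂) = (2)·(-3) / ((-8)·(6)) = 0.125000
ρ = √|0.125000| = √0.125000 = 0.354
ρ < 1, so Jacobi converges

0.354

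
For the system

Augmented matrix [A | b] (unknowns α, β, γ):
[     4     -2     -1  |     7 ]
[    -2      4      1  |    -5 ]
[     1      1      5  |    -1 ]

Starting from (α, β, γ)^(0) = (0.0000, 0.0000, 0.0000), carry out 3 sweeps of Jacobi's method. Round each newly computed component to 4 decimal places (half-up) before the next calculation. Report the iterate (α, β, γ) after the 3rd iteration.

(1.5125, -0.6375, -0.3500)

Iteration 1:
  α = (7 - (-2)·0.0000 - (-1)·0.0000) / (4) = 1.7500
  β = (-5 - (-2)·0.0000 - (1)·0.0000) / (4) = -1.2500
  γ = (-1 - (1)·0.0000 - (1)·0.0000) / (5) = -0.2000
Iteration 2:
  α = (7 - (-2)·-1.2500 - (-1)·-0.2000) / (4) = 1.0750
  β = (-5 - (-2)·1.7500 - (1)·-0.2000) / (4) = -0.3250
  γ = (-1 - (1)·1.7500 - (1)·-1.2500) / (5) = -0.3000
Iteration 3:
  α = (7 - (-2)·-0.3250 - (-1)·-0.3000) / (4) = 1.5125
  β = (-5 - (-2)·1.0750 - (1)·-0.3000) / (4) = -0.6375
  γ = (-1 - (1)·1.0750 - (1)·-0.3250) / (5) = -0.3500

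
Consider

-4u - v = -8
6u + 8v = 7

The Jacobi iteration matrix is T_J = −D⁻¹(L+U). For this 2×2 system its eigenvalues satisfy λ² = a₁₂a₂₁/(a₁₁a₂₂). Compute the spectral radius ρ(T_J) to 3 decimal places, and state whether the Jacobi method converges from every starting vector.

0.433

a₁₂a₂₁/(a₁₁a₂₂) = (-1)·(6) / ((-4)·(8)) = 0.187500
ρ = √|0.187500| = √0.187500 = 0.433
ρ < 1, so Jacobi converges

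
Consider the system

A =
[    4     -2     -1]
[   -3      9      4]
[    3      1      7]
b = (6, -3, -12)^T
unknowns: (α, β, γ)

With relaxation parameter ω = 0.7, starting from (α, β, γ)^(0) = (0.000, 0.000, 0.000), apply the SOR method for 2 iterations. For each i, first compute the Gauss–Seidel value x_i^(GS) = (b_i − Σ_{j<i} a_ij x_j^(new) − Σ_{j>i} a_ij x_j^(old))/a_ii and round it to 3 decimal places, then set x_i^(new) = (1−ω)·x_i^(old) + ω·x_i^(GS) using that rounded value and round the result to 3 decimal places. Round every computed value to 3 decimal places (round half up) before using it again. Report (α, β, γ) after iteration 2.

(1.104, 0.499, -2.036)

Iteration 1:
  α: GS value = (6 - (-2)·0.000 - (-1)·0.000) / (4) = 1.500;  α ← (1−ω)·0.000 + ω·1.500 = 1.050
  β: GS value = (-3 - (-3)·1.050 - (4)·0.000) / (9) = 0.017;  β ← (1−ω)·0.000 + ω·0.017 = 0.012
  γ: GS value = (-12 - (3)·1.050 - (1)·0.012) / (7) = -2.166;  γ ← (1−ω)·0.000 + ω·-2.166 = -1.516
Iteration 2:
  α: GS value = (6 - (-2)·0.012 - (-1)·-1.516) / (4) = 1.127;  α ← (1−ω)·1.050 + ω·1.127 = 1.104
  β: GS value = (-3 - (-3)·1.104 - (4)·-1.516) / (9) = 0.708;  β ← (1−ω)·0.012 + ω·0.708 = 0.499
  γ: GS value = (-12 - (3)·1.104 - (1)·0.499) / (7) = -2.259;  γ ← (1−ω)·-1.516 + ω·-2.259 = -2.036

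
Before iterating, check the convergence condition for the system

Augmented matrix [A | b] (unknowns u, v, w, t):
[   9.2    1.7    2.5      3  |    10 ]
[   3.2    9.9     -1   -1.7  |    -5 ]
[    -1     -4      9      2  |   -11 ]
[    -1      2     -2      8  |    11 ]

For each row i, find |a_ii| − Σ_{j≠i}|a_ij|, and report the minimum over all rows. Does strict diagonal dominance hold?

row 1: |9.2| − (1.7+2.5+3) = 2
row 2: |9.9| − (3.2+1+1.7) = 4
row 3: |9| − (1+4+2) = 2
row 4: |8| − (1+2+2) = 3
minimum over rows = 2 → strictly diagonally dominant (convergence guaranteed)

2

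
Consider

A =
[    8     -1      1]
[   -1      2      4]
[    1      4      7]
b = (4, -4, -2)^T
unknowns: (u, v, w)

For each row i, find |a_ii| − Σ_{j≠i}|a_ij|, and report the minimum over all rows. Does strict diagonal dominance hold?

-3

row 1: |8| − (1+1) = 6
row 2: |2| − (1+4) = -3
row 3: |7| − (1+4) = 2
minimum over rows = -3 → not strictly diagonally dominant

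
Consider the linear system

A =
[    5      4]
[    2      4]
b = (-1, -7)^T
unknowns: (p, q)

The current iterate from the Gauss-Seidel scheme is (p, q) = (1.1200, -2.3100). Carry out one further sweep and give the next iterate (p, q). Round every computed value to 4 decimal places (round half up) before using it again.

One sweep:
  p = (-1 - (4)·-2.3100) / (5) = 1.6480
  q = (-7 - (2)·1.6480) / (4) = -2.5740

(1.6480, -2.5740)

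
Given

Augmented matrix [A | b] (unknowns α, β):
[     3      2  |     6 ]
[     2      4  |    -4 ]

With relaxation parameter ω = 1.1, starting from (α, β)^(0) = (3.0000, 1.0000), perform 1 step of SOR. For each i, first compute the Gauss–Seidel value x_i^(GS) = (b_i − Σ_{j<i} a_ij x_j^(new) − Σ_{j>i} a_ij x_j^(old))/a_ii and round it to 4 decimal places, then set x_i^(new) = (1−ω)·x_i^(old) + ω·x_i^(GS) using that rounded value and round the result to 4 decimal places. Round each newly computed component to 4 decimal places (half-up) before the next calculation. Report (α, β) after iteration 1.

Iteration 1:
  α: GS value = (6 - (2)·1.0000) / (3) = 1.3333;  α ← (1−ω)·3.0000 + ω·1.3333 = 1.1666
  β: GS value = (-4 - (2)·1.1666) / (4) = -1.5833;  β ← (1−ω)·1.0000 + ω·-1.5833 = -1.8416

(1.1666, -1.8416)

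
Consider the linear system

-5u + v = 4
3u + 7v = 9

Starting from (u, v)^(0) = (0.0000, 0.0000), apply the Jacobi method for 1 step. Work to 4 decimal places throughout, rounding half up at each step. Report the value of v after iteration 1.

Iteration 1:
  u = (4 - (1)·0.0000) / (-5) = -0.8000
  v = (9 - (3)·0.0000) / (7) = 1.2857

1.2857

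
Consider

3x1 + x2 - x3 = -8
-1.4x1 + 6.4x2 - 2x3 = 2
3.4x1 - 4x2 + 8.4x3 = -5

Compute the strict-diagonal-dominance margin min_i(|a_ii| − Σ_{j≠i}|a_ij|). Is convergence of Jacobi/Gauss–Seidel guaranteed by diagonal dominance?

1

row 1: |3| − (1+1) = 1
row 2: |6.4| − (1.4+2) = 3
row 3: |8.4| − (3.4+4) = 1
minimum over rows = 1 → strictly diagonally dominant (convergence guaranteed)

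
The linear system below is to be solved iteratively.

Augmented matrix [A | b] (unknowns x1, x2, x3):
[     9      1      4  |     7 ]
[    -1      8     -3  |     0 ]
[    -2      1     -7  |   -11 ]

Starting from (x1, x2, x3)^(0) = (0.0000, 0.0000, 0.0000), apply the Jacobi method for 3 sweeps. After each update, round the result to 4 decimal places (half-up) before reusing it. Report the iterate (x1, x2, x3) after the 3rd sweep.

Iteration 1:
  x1 = (7 - (1)·0.0000 - (4)·0.0000) / (9) = 0.7778
  x2 = (0 - (-1)·0.0000 - (-3)·0.0000) / (8) = 0.0000
  x3 = (-11 - (-2)·0.0000 - (1)·0.0000) / (-7) = 1.5714
Iteration 2:
  x1 = (7 - (1)·0.0000 - (4)·1.5714) / (9) = 0.0794
  x2 = (0 - (-1)·0.7778 - (-3)·1.5714) / (8) = 0.6865
  x3 = (-11 - (-2)·0.7778 - (1)·0.0000) / (-7) = 1.3492
Iteration 3:
  x1 = (7 - (1)·0.6865 - (4)·1.3492) / (9) = 0.1019
  x2 = (0 - (-1)·0.0794 - (-3)·1.3492) / (8) = 0.5159
  x3 = (-11 - (-2)·0.0794 - (1)·0.6865) / (-7) = 1.6468

(0.1019, 0.5159, 1.6468)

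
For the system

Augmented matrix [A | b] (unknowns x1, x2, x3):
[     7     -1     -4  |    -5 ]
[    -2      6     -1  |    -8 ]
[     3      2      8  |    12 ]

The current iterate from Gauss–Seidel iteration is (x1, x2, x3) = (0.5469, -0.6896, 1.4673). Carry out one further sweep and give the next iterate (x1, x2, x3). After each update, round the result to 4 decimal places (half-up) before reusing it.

One sweep:
  x1 = (-5 - (-1)·-0.6896 - (-4)·1.4673) / (7) = 0.0257
  x2 = (-8 - (-2)·0.0257 - (-1)·1.4673) / (6) = -1.0802
  x3 = (12 - (3)·0.0257 - (2)·-1.0802) / (8) = 1.7604

(0.0257, -1.0802, 1.7604)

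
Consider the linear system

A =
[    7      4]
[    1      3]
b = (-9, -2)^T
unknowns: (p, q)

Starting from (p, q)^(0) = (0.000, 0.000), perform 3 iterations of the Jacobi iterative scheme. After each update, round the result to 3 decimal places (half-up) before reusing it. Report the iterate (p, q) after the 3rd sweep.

(-1.150, -0.365)

Iteration 1:
  p = (-9 - (4)·0.000) / (7) = -1.286
  q = (-2 - (1)·0.000) / (3) = -0.667
Iteration 2:
  p = (-9 - (4)·-0.667) / (7) = -0.905
  q = (-2 - (1)·-1.286) / (3) = -0.238
Iteration 3:
  p = (-9 - (4)·-0.238) / (7) = -1.150
  q = (-2 - (1)·-0.905) / (3) = -0.365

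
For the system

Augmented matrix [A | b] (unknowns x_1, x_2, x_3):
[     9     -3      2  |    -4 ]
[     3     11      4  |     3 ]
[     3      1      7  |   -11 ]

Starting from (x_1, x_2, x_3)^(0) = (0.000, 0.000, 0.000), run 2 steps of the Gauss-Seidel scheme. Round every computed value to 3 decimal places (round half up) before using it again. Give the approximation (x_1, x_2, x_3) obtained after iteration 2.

Iteration 1:
  x_1 = (-4 - (-3)·0.000 - (2)·0.000) / (9) = -0.444
  x_2 = (3 - (3)·-0.444 - (4)·0.000) / (11) = 0.394
  x_3 = (-11 - (3)·-0.444 - (1)·0.394) / (7) = -1.437
Iteration 2:
  x_1 = (-4 - (-3)·0.394 - (2)·-1.437) / (9) = 0.006
  x_2 = (3 - (3)·0.006 - (4)·-1.437) / (11) = 0.794
  x_3 = (-11 - (3)·0.006 - (1)·0.794) / (7) = -1.687

(0.006, 0.794, -1.687)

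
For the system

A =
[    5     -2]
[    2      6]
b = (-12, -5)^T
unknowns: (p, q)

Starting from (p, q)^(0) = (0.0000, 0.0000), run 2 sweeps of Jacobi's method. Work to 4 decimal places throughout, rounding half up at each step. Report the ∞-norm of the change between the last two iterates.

0.8000

Iteration 1:
  p = (-12 - (-2)·0.0000) / (5) = -2.4000
  q = (-5 - (2)·0.0000) / (6) = -0.8333
Iteration 2:
  p = (-12 - (-2)·-0.8333) / (5) = -2.7333
  q = (-5 - (2)·-2.4000) / (6) = -0.0333
Change: (-0.3333, 0.8000) → max |·| = 0.8000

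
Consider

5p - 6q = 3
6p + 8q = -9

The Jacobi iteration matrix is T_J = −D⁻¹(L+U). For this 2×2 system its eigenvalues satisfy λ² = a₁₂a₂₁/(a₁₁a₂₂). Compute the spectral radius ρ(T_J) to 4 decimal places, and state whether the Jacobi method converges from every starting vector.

0.9487

a₁₂a₂₁/(a₁₁a₂₂) = (-6)·(6) / ((5)·(8)) = -0.900000
ρ = √|-0.900000| = √0.900000 = 0.9487
ρ < 1, so Jacobi converges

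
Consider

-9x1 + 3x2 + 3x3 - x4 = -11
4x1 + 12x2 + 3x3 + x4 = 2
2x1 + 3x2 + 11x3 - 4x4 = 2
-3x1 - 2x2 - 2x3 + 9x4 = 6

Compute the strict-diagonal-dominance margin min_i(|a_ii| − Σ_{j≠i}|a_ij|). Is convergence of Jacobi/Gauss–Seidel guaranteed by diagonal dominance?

2

row 1: |-9| − (3+3+1) = 2
row 2: |12| − (4+3+1) = 4
row 3: |11| − (2+3+4) = 2
row 4: |9| − (3+2+2) = 2
minimum over rows = 2 → strictly diagonally dominant (convergence guaranteed)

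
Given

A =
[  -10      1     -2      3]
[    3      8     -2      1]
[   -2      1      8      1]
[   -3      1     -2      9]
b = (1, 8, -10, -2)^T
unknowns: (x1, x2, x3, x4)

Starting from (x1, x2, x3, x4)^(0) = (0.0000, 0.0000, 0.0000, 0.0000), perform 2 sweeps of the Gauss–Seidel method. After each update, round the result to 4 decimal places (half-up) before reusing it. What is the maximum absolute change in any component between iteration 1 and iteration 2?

0.3332

Iteration 1:
  x1 = (1 - (1)·0.0000 - (-2)·0.0000 - (3)·0.0000) / (-10) = -0.1000
  x2 = (8 - (3)·-0.1000 - (-2)·0.0000 - (1)·0.0000) / (8) = 1.0375
  x3 = (-10 - (-2)·-0.1000 - (1)·1.0375 - (1)·0.0000) / (8) = -1.4047
  x4 = (-2 - (-3)·-0.1000 - (1)·1.0375 - (-2)·-1.4047) / (9) = -0.6830
Iteration 2:
  x1 = (1 - (1)·1.0375 - (-2)·-1.4047 - (3)·-0.6830) / (-10) = 0.0798
  x2 = (8 - (3)·0.0798 - (-2)·-1.4047 - (1)·-0.6830) / (8) = 0.7043
  x3 = (-10 - (-2)·0.0798 - (1)·0.7043 - (1)·-0.6830) / (8) = -1.2327
  x4 = (-2 - (-3)·0.0798 - (1)·0.7043 - (-2)·-1.2327) / (9) = -0.5478
Change: (0.1798, -0.3332, 0.1720, 0.1352) → max |·| = 0.3332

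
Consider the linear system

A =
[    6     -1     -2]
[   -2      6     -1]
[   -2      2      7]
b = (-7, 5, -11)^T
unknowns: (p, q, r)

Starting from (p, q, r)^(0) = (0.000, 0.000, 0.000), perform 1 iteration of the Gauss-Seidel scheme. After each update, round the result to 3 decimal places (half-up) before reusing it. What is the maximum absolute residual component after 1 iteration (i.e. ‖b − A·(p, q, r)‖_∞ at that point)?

3.618

Iteration 1:
  p = (-7 - (-1)·0.000 - (-2)·0.000) / (6) = -1.167
  q = (5 - (-2)·-1.167 - (-1)·0.000) / (6) = 0.444
  r = (-11 - (-2)·-1.167 - (2)·0.444) / (7) = -2.032
Residual b − A·x = (-3.618, -2.030, 0.002); ∞-norm = 3.618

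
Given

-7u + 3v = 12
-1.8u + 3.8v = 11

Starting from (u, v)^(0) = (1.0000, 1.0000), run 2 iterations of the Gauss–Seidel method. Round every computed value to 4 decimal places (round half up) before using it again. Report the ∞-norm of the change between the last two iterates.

0.5510

Iteration 1:
  u = (12 - (3)·1.0000) / (-7) = -1.2857
  v = (11 - (-1.8)·-1.2857) / (3.8) = 2.2857
Iteration 2:
  u = (12 - (3)·2.2857) / (-7) = -0.7347
  v = (11 - (-1.8)·-0.7347) / (3.8) = 2.5467
Change: (0.5510, 0.2610) → max |·| = 0.5510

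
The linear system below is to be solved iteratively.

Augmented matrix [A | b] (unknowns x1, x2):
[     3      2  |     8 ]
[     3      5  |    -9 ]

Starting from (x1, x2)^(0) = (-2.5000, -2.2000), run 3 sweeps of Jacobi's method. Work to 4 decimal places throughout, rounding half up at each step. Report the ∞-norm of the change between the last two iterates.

Iteration 1:
  x1 = (8 - (2)·-2.2000) / (3) = 4.1333
  x2 = (-9 - (3)·-2.5000) / (5) = -0.3000
Iteration 2:
  x1 = (8 - (2)·-0.3000) / (3) = 2.8667
  x2 = (-9 - (3)·4.1333) / (5) = -4.2800
Iteration 3:
  x1 = (8 - (2)·-4.2800) / (3) = 5.5200
  x2 = (-9 - (3)·2.8667) / (5) = -3.5200
Change: (2.6533, 0.7600) → max |·| = 2.6533

2.6533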